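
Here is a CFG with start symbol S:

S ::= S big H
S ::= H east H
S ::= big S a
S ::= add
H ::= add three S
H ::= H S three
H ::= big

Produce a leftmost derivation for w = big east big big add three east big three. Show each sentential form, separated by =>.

S => H east H => big east H => big east H S three => big east big S three => big east big H east H three => big east big H S three east H three => big east big big S three east H three => big east big big add three east H three => big east big big add three east big three

S => H east H   [S ::= H east H]
H east H => big east H   [H ::= big]
big east H => big east H S three   [H ::= H S three]
big east H S three => big east big S three   [H ::= big]
big east big S three => big east big H east H three   [S ::= H east H]
big east big H east H three => big east big H S three east H three   [H ::= H S three]
big east big H S three east H three => big east big big S three east H three   [H ::= big]
big east big big S three east H three => big east big big add three east H three   [S ::= add]
big east big big add three east H three => big east big big add three east big three   [H ::= big]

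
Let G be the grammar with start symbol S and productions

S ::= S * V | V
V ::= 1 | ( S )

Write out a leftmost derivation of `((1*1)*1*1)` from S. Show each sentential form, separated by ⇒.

S ⇒ V ⇒ (S) ⇒ (S*V) ⇒ (S*V*V) ⇒ (V*V*V) ⇒ ((S)*V*V) ⇒ ((S*V)*V*V) ⇒ ((V*V)*V*V) ⇒ ((1*V)*V*V) ⇒ ((1*1)*V*V) ⇒ ((1*1)*1*V) ⇒ ((1*1)*1*1)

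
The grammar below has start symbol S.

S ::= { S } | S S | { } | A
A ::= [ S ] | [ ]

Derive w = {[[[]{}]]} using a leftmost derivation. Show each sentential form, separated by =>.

S => {S} => {A} => {[S]} => {[A]} => {[[S]]} => {[[SS]]} => {[[AS]]} => {[[[]S]]} => {[[[]{}]]}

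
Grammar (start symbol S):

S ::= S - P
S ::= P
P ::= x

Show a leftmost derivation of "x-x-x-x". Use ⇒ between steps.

S⇒S-P⇒S-P-P⇒S-P-P-P⇒P-P-P-P⇒x-P-P-P⇒x-x-P-P⇒x-x-x-P⇒x-x-x-x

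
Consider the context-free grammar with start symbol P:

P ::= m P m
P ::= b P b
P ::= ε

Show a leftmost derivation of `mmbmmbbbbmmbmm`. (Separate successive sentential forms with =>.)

P => mPm   [P ::= m P m]
mPm => mmPmm   [P ::= m P m]
mmPmm => mmbPbmm   [P ::= b P b]
mmbPbmm => mmbmPmbmm   [P ::= m P m]
mmbmPmbmm => mmbmmPmmbmm   [P ::= m P m]
mmbmmPmmbmm => mmbmmbPbmmbmm   [P ::= b P b]
mmbmmbPbmmbmm => mmbmmbbPbbmmbmm   [P ::= b P b]
mmbmmbbPbbmmbmm => mmbmmbbbbmmbmm   [P ::= ε]

P => mPm => mmPmm => mmbPbmm => mmbmPmbmm => mmbmmPmmbmm => mmbmmbPbmmbmm => mmbmmbbPbbmmbmm => mmbmmbbbbmmbmm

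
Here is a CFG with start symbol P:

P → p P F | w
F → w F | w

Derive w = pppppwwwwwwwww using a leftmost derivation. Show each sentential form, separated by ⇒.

P ⇒ pPF ⇒ ppPFF ⇒ pppPFFF ⇒ ppppPFFFF ⇒ pppppPFFFFF ⇒ pppppwFFFFF ⇒ pppppwwFFFF ⇒ pppppwwwFFFF ⇒ pppppwwwwFFFF ⇒ pppppwwwwwFFFF ⇒ pppppwwwwwwFFF ⇒ pppppwwwwwwwFF ⇒ pppppwwwwwwwwF ⇒ pppppwwwwwwwww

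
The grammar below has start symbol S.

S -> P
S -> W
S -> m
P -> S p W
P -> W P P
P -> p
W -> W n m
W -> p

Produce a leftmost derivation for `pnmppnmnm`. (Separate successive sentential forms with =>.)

S => P   [S -> P]
P => SpW   [P -> S p W]
SpW => WpW   [S -> W]
WpW => WnmpW   [W -> W n m]
WnmpW => pnmpW   [W -> p]
pnmpW => pnmpWnm   [W -> W n m]
pnmpWnm => pnmpWnmnm   [W -> W n m]
pnmpWnmnm => pnmppnmnm   [W -> p]

S => P => SpW => WpW => WnmpW => pnmpW => pnmpWnm => pnmpWnmnm => pnmppnmnm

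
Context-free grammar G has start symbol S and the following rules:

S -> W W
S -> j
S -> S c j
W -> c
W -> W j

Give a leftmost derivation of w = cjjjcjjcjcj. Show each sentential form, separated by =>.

S => Scj   [S -> S c j]
Scj => Scjcj   [S -> S c j]
Scjcj => WWcjcj   [S -> W W]
WWcjcj => WjWcjcj   [W -> W j]
WjWcjcj => WjjWcjcj   [W -> W j]
WjjWcjcj => WjjjWcjcj   [W -> W j]
WjjjWcjcj => cjjjWcjcj   [W -> c]
cjjjWcjcj => cjjjWjcjcj   [W -> W j]
cjjjWjcjcj => cjjjWjjcjcj   [W -> W j]
cjjjWjjcjcj => cjjjcjjcjcj   [W -> c]

S => Scj => Scjcj => WWcjcj => WjWcjcj => WjjWcjcj => WjjjWcjcj => cjjjWcjcj => cjjjWjcjcj => cjjjWjjcjcj => cjjjcjjcjcj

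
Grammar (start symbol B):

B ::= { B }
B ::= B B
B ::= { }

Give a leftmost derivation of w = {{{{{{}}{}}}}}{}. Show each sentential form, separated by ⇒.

B ⇒ BB ⇒ {B}B ⇒ {{B}}B ⇒ {{{B}}}B ⇒ {{{{B}}}}B ⇒ {{{{BB}}}}B ⇒ {{{{{B}B}}}}B ⇒ {{{{{{}}B}}}}B ⇒ {{{{{{}}{}}}}}B ⇒ {{{{{{}}{}}}}}{}

B ⇒ BB   [B ::= B B]
BB ⇒ {B}B   [B ::= { B }]
{B}B ⇒ {{B}}B   [B ::= { B }]
{{B}}B ⇒ {{{B}}}B   [B ::= { B }]
{{{B}}}B ⇒ {{{{B}}}}B   [B ::= { B }]
{{{{B}}}}B ⇒ {{{{BB}}}}B   [B ::= B B]
{{{{BB}}}}B ⇒ {{{{{B}B}}}}B   [B ::= { B }]
{{{{{B}B}}}}B ⇒ {{{{{{}}B}}}}B   [B ::= { }]
{{{{{{}}B}}}}B ⇒ {{{{{{}}{}}}}}B   [B ::= { }]
{{{{{{}}{}}}}}B ⇒ {{{{{{}}{}}}}}{}   [B ::= { }]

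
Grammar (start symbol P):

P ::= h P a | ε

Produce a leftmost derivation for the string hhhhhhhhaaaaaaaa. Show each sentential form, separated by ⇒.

P ⇒ hPa   [P ::= h P a]
hPa ⇒ hhPaa   [P ::= h P a]
hhPaa ⇒ hhhPaaa   [P ::= h P a]
hhhPaaa ⇒ hhhhPaaaa   [P ::= h P a]
hhhhPaaaa ⇒ hhhhhPaaaaa   [P ::= h P a]
hhhhhPaaaaa ⇒ hhhhhhPaaaaaa   [P ::= h P a]
hhhhhhPaaaaaa ⇒ hhhhhhhPaaaaaaa   [P ::= h P a]
hhhhhhhPaaaaaaa ⇒ hhhhhhhhPaaaaaaaa   [P ::= h P a]
hhhhhhhhPaaaaaaaa ⇒ hhhhhhhhaaaaaaaa   [P ::= ε]

P⇒hPa⇒hhPaa⇒hhhPaaa⇒hhhhPaaaa⇒hhhhhPaaaaa⇒hhhhhhPaaaaaa⇒hhhhhhhPaaaaaaa⇒hhhhhhhhPaaaaaaaa⇒hhhhhhhhaaaaaaaa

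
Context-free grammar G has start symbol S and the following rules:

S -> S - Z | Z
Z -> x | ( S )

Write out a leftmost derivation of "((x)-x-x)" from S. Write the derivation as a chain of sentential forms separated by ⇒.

S⇒Z⇒(S)⇒(S-Z)⇒(S-Z-Z)⇒(Z-Z-Z)⇒((S)-Z-Z)⇒((Z)-Z-Z)⇒((x)-Z-Z)⇒((x)-x-Z)⇒((x)-x-x)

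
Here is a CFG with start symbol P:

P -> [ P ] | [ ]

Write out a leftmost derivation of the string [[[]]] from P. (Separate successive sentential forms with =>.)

P=>[P]=>[[P]]=>[[[]]]

P => [P]   [P -> [ P ]]
[P] => [[P]]   [P -> [ P ]]
[[P]] => [[[]]]   [P -> [ ]]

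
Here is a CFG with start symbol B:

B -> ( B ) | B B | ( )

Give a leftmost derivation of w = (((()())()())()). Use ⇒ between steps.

B ⇒ (B) ⇒ (BB) ⇒ ((B)B) ⇒ ((BB)B) ⇒ ((BBB)B) ⇒ (((B)BB)B) ⇒ (((BB)BB)B) ⇒ (((()B)BB)B) ⇒ (((()())BB)B) ⇒ (((()())()B)B) ⇒ (((()())()())B) ⇒ (((()())()())())

B ⇒ (B)   [B -> ( B )]
(B) ⇒ (BB)   [B -> B B]
(BB) ⇒ ((B)B)   [B -> ( B )]
((B)B) ⇒ ((BB)B)   [B -> B B]
((BB)B) ⇒ ((BBB)B)   [B -> B B]
((BBB)B) ⇒ (((B)BB)B)   [B -> ( B )]
(((B)BB)B) ⇒ (((BB)BB)B)   [B -> B B]
(((BB)BB)B) ⇒ (((()B)BB)B)   [B -> ( )]
(((()B)BB)B) ⇒ (((()())BB)B)   [B -> ( )]
(((()())BB)B) ⇒ (((()())()B)B)   [B -> ( )]
(((()())()B)B) ⇒ (((()())()())B)   [B -> ( )]
(((()())()())B) ⇒ (((()())()())())   [B -> ( )]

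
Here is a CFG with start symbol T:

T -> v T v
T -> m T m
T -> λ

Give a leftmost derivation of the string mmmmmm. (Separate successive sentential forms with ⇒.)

T ⇒ mTm ⇒ mmTmm ⇒ mmmTmmm ⇒ mmmmmm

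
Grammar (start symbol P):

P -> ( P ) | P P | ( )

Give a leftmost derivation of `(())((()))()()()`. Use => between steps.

P => PP => PPP => PPPP => (P)PPP => (())PPP => (())PPPP => (())(P)PPP => (())((P))PPP => (())((()))PPP => (())((()))()PP => (())((()))()()P => (())((()))()()()

P => PP   [P -> P P]
PP => PPP   [P -> P P]
PPP => PPPP   [P -> P P]
PPPP => (P)PPP   [P -> ( P )]
(P)PPP => (())PPP   [P -> ( )]
(())PPP => (())PPPP   [P -> P P]
(())PPPP => (())(P)PPP   [P -> ( P )]
(())(P)PPP => (())((P))PPP   [P -> ( P )]
(())((P))PPP => (())((()))PPP   [P -> ( )]
(())((()))PPP => (())((()))()PP   [P -> ( )]
(())((()))()PP => (())((()))()()P   [P -> ( )]
(())((()))()()P => (())((()))()()()   [P -> ( )]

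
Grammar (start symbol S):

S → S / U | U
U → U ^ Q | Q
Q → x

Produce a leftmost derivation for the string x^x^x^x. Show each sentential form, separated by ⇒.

S⇒U⇒U^Q⇒U^Q^Q⇒U^Q^Q^Q⇒Q^Q^Q^Q⇒x^Q^Q^Q⇒x^x^Q^Q⇒x^x^x^Q⇒x^x^x^x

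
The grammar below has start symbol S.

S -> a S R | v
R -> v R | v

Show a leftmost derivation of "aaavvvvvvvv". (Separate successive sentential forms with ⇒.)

S⇒aSR⇒aaSRR⇒aaaSRRR⇒aaavRRR⇒aaavvRRR⇒aaavvvRRR⇒aaavvvvRRR⇒aaavvvvvRR⇒aaavvvvvvR⇒aaavvvvvvvR⇒aaavvvvvvvv

S ⇒ aSR   [S -> a S R]
aSR ⇒ aaSRR   [S -> a S R]
aaSRR ⇒ aaaSRRR   [S -> a S R]
aaaSRRR ⇒ aaavRRR   [S -> v]
aaavRRR ⇒ aaavvRRR   [R -> v R]
aaavvRRR ⇒ aaavvvRRR   [R -> v R]
aaavvvRRR ⇒ aaavvvvRRR   [R -> v R]
aaavvvvRRR ⇒ aaavvvvvRR   [R -> v]
aaavvvvvRR ⇒ aaavvvvvvR   [R -> v]
aaavvvvvvR ⇒ aaavvvvvvvR   [R -> v R]
aaavvvvvvvR ⇒ aaavvvvvvvv   [R -> v]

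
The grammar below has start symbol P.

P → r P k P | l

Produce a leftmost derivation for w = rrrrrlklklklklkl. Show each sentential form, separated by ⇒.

P ⇒ rPkP ⇒ rrPkPkP ⇒ rrrPkPkPkP ⇒ rrrrPkPkPkPkP ⇒ rrrrrPkPkPkPkPkP ⇒ rrrrrlkPkPkPkPkP ⇒ rrrrrlklkPkPkPkP ⇒ rrrrrlklklkPkPkP ⇒ rrrrrlklklklkPkP ⇒ rrrrrlklklklklkP ⇒ rrrrrlklklklklkl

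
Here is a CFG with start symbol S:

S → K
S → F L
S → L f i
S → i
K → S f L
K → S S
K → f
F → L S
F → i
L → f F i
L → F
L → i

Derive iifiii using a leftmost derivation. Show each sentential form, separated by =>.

S=>FL=>LSL=>FSL=>LSSL=>iSSL=>iKSL=>iSfLSL=>iifLSL=>iifFSL=>iifiSL=>iifiiL=>iifiii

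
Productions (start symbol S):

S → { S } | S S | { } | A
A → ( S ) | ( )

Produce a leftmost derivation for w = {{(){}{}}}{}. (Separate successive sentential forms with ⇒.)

S ⇒ SS   [S → S S]
SS ⇒ {S}S   [S → { S }]
{S}S ⇒ {{S}}S   [S → { S }]
{{S}}S ⇒ {{SS}}S   [S → S S]
{{SS}}S ⇒ {{SSS}}S   [S → S S]
{{SSS}}S ⇒ {{ASS}}S   [S → A]
{{ASS}}S ⇒ {{()SS}}S   [A → ( )]
{{()SS}}S ⇒ {{(){}S}}S   [S → { }]
{{(){}S}}S ⇒ {{(){}{}}}S   [S → { }]
{{(){}{}}}S ⇒ {{(){}{}}}{}   [S → { }]

S⇒SS⇒{S}S⇒{{S}}S⇒{{SS}}S⇒{{SSS}}S⇒{{ASS}}S⇒{{()SS}}S⇒{{(){}S}}S⇒{{(){}{}}}S⇒{{(){}{}}}{}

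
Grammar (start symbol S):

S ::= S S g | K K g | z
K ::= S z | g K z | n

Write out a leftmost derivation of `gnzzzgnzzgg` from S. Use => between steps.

S => SSg   [S ::= S S g]
SSg => KKgSg   [S ::= K K g]
KKgSg => gKzKgSg   [K ::= g K z]
gKzKgSg => gnzKgSg   [K ::= n]
gnzKgSg => gnzSzgSg   [K ::= S z]
gnzSzgSg => gnzzzgSg   [S ::= z]
gnzzzgSg => gnzzzgKKgg   [S ::= K K g]
gnzzzgKKgg => gnzzzgnKgg   [K ::= n]
gnzzzgnKgg => gnzzzgnSzgg   [K ::= S z]
gnzzzgnSzgg => gnzzzgnzzgg   [S ::= z]

S => SSg => KKgSg => gKzKgSg => gnzKgSg => gnzSzgSg => gnzzzgSg => gnzzzgKKgg => gnzzzgnKgg => gnzzzgnSzgg => gnzzzgnzzgg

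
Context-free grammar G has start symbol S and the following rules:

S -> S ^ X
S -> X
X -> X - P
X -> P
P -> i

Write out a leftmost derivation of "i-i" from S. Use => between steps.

S => X => X-P => P-P => i-P => i-i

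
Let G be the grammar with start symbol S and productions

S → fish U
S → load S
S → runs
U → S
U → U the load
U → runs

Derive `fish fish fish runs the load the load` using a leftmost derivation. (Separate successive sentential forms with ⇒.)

S ⇒ fish U ⇒ fish S ⇒ fish fish U ⇒ fish fish U the load ⇒ fish fish S the load ⇒ fish fish fish U the load ⇒ fish fish fish U the load the load ⇒ fish fish fish S the load the load ⇒ fish fish fish runs the load the load

S ⇒ fish U   [S → fish U]
fish U ⇒ fish S   [U → S]
fish S ⇒ fish fish U   [S → fish U]
fish fish U ⇒ fish fish U the load   [U → U the load]
fish fish U the load ⇒ fish fish S the load   [U → S]
fish fish S the load ⇒ fish fish fish U the load   [S → fish U]
fish fish fish U the load ⇒ fish fish fish U the load the load   [U → U the load]
fish fish fish U the load the load ⇒ fish fish fish S the load the load   [U → S]
fish fish fish S the load the load ⇒ fish fish fish runs the load the load   [S → runs]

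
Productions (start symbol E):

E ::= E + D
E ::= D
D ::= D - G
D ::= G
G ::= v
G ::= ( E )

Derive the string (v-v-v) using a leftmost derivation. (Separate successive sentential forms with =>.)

E => D => G => (E) => (D) => (D-G) => (D-G-G) => (G-G-G) => (v-G-G) => (v-v-G) => (v-v-v)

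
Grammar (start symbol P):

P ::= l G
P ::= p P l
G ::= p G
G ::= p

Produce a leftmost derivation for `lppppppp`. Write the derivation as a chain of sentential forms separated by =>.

P => lG => lpG => lppG => lpppG => lppppG => lpppppG => lppppppG => lppppppp

P => lG   [P ::= l G]
lG => lpG   [G ::= p G]
lpG => lppG   [G ::= p G]
lppG => lpppG   [G ::= p G]
lpppG => lppppG   [G ::= p G]
lppppG => lpppppG   [G ::= p G]
lpppppG => lppppppG   [G ::= p G]
lppppppG => lppppppp   [G ::= p]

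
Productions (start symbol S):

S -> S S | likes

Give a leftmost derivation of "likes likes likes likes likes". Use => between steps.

S => S S => S S S => S S S S => S S S S S => likes S S S S => likes likes S S S => likes likes likes S S => likes likes likes likes S => likes likes likes likes likes

S => S S   [S -> S S]
S S => S S S   [S -> S S]
S S S => S S S S   [S -> S S]
S S S S => S S S S S   [S -> S S]
S S S S S => likes S S S S   [S -> likes]
likes S S S S => likes likes S S S   [S -> likes]
likes likes S S S => likes likes likes S S   [S -> likes]
likes likes likes S S => likes likes likes likes S   [S -> likes]
likes likes likes likes S => likes likes likes likes likes   [S -> likes]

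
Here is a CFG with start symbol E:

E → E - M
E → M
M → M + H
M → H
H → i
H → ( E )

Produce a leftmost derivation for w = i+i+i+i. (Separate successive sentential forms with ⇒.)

E ⇒ M   [E → M]
M ⇒ M+H   [M → M + H]
M+H ⇒ M+H+H   [M → M + H]
M+H+H ⇒ M+H+H+H   [M → M + H]
M+H+H+H ⇒ H+H+H+H   [M → H]
H+H+H+H ⇒ i+H+H+H   [H → i]
i+H+H+H ⇒ i+i+H+H   [H → i]
i+i+H+H ⇒ i+i+i+H   [H → i]
i+i+i+H ⇒ i+i+i+i   [H → i]

E⇒M⇒M+H⇒M+H+H⇒M+H+H+H⇒H+H+H+H⇒i+H+H+H⇒i+i+H+H⇒i+i+i+H⇒i+i+i+i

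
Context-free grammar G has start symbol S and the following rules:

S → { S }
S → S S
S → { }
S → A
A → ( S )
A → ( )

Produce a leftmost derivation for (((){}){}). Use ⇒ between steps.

S⇒A⇒(S)⇒(SS)⇒(AS)⇒((S)S)⇒((SS)S)⇒((AS)S)⇒((()S)S)⇒(((){})S)⇒(((){}){})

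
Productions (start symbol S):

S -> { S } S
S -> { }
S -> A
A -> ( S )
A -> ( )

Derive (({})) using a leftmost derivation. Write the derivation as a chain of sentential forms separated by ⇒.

S ⇒ A ⇒ (S) ⇒ (A) ⇒ ((S)) ⇒ (({}))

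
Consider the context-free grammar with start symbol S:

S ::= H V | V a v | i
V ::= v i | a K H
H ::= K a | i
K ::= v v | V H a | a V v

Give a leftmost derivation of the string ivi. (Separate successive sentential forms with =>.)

S => HV   [S ::= H V]
HV => iV   [H ::= i]
iV => ivi   [V ::= v i]

S => HV => iV => ivi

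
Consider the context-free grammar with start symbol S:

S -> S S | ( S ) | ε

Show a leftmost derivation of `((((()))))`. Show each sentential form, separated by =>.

S => SS   [S -> S S]
SS => (S)S   [S -> ( S )]
(S)S => (SS)S   [S -> S S]
(SS)S => ((S)S)S   [S -> ( S )]
((S)S)S => (((S))S)S   [S -> ( S )]
(((S))S)S => ((((S)))S)S   [S -> ( S )]
((((S)))S)S => ((((SS)))S)S   [S -> S S]
((((SS)))S)S => (((((S)S)))S)S   [S -> ( S )]
(((((S)S)))S)S => ((((()S)))S)S   [S -> ε]
((((()S)))S)S => ((((())))S)S   [S -> ε]
((((())))S)S => ((((()))))S   [S -> ε]
((((()))))S => ((((()))))   [S -> ε]

S=>SS=>(S)S=>(SS)S=>((S)S)S=>(((S))S)S=>((((S)))S)S=>((((SS)))S)S=>(((((S)S)))S)S=>((((()S)))S)S=>((((())))S)S=>((((()))))S=>((((()))))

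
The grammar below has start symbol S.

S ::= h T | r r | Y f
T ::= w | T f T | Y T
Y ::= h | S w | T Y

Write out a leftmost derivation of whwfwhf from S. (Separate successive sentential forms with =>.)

S => Yf => TYf => TfTYf => YTfTYf => TYTfTYf => wYTfTYf => whTfTYf => whwfTYf => whwfwYf => whwfwhf

S => Yf   [S ::= Y f]
Yf => TYf   [Y ::= T Y]
TYf => TfTYf   [T ::= T f T]
TfTYf => YTfTYf   [T ::= Y T]
YTfTYf => TYTfTYf   [Y ::= T Y]
TYTfTYf => wYTfTYf   [T ::= w]
wYTfTYf => whTfTYf   [Y ::= h]
whTfTYf => whwfTYf   [T ::= w]
whwfTYf => whwfwYf   [T ::= w]
whwfwYf => whwfwhf   [Y ::= h]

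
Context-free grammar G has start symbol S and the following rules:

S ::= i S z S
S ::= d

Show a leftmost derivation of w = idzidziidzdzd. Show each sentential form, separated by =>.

S => iSzS => idzS => idziSzS => idzidzS => idzidziSzS => idzidziiSzSzS => idzidziidzSzS => idzidziidzdzS => idzidziidzdzd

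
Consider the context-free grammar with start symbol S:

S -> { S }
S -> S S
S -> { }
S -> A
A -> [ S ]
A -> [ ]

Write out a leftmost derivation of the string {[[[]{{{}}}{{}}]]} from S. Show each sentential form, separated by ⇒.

S ⇒ {S} ⇒ {A} ⇒ {[S]} ⇒ {[A]} ⇒ {[[S]]} ⇒ {[[SS]]} ⇒ {[[SSS]]} ⇒ {[[ASS]]} ⇒ {[[[]SS]]} ⇒ {[[[]{S}S]]} ⇒ {[[[]{{S}}S]]} ⇒ {[[[]{{{}}}S]]} ⇒ {[[[]{{{}}}{S}]]} ⇒ {[[[]{{{}}}{{}}]]}

S ⇒ {S}   [S -> { S }]
{S} ⇒ {A}   [S -> A]
{A} ⇒ {[S]}   [A -> [ S ]]
{[S]} ⇒ {[A]}   [S -> A]
{[A]} ⇒ {[[S]]}   [A -> [ S ]]
{[[S]]} ⇒ {[[SS]]}   [S -> S S]
{[[SS]]} ⇒ {[[SSS]]}   [S -> S S]
{[[SSS]]} ⇒ {[[ASS]]}   [S -> A]
{[[ASS]]} ⇒ {[[[]SS]]}   [A -> [ ]]
{[[[]SS]]} ⇒ {[[[]{S}S]]}   [S -> { S }]
{[[[]{S}S]]} ⇒ {[[[]{{S}}S]]}   [S -> { S }]
{[[[]{{S}}S]]} ⇒ {[[[]{{{}}}S]]}   [S -> { }]
{[[[]{{{}}}S]]} ⇒ {[[[]{{{}}}{S}]]}   [S -> { S }]
{[[[]{{{}}}{S}]]} ⇒ {[[[]{{{}}}{{}}]]}   [S -> { }]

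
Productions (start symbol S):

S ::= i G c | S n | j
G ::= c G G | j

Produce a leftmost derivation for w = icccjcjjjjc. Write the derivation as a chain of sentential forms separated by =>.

S=>iGc=>icGGc=>iccGGGc=>icccGGGGc=>icccjGGGc=>icccjcGGGGc=>icccjcjGGGc=>icccjcjjGGc=>icccjcjjjGc=>icccjcjjjjc

S => iGc   [S ::= i G c]
iGc => icGGc   [G ::= c G G]
icGGc => iccGGGc   [G ::= c G G]
iccGGGc => icccGGGGc   [G ::= c G G]
icccGGGGc => icccjGGGc   [G ::= j]
icccjGGGc => icccjcGGGGc   [G ::= c G G]
icccjcGGGGc => icccjcjGGGc   [G ::= j]
icccjcjGGGc => icccjcjjGGc   [G ::= j]
icccjcjjGGc => icccjcjjjGc   [G ::= j]
icccjcjjjGc => icccjcjjjjc   [G ::= j]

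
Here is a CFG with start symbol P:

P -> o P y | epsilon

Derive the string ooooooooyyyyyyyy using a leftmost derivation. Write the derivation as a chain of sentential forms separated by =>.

P => oPy => ooPyy => oooPyyy => ooooPyyyy => oooooPyyyyy => ooooooPyyyyyy => oooooooPyyyyyyy => ooooooooPyyyyyyyy => ooooooooyyyyyyyy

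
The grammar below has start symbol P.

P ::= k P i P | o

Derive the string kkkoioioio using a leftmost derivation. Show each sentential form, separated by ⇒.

P ⇒ kPiP   [P ::= k P i P]
kPiP ⇒ kkPiPiP   [P ::= k P i P]
kkPiPiP ⇒ kkkPiPiPiP   [P ::= k P i P]
kkkPiPiPiP ⇒ kkkoiPiPiP   [P ::= o]
kkkoiPiPiP ⇒ kkkoioiPiP   [P ::= o]
kkkoioiPiP ⇒ kkkoioioiP   [P ::= o]
kkkoioioiP ⇒ kkkoioioio   [P ::= o]

P ⇒ kPiP ⇒ kkPiPiP ⇒ kkkPiPiPiP ⇒ kkkoiPiPiP ⇒ kkkoioiPiP ⇒ kkkoioioiP ⇒ kkkoioioio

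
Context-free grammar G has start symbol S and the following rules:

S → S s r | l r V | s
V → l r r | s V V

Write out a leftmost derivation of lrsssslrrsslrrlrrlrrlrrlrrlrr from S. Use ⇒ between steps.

S ⇒ lrV   [S → l r V]
lrV ⇒ lrsVV   [V → s V V]
lrsVV ⇒ lrssVVV   [V → s V V]
lrssVVV ⇒ lrsssVVVV   [V → s V V]
lrsssVVVV ⇒ lrssssVVVVV   [V → s V V]
lrssssVVVVV ⇒ lrsssslrrVVVV   [V → l r r]
lrsssslrrVVVV ⇒ lrsssslrrsVVVVV   [V → s V V]
lrsssslrrsVVVVV ⇒ lrsssslrrssVVVVVV   [V → s V V]
lrsssslrrssVVVVVV ⇒ lrsssslrrsslrrVVVVV   [V → l r r]
lrsssslrrsslrrVVVVV ⇒ lrsssslrrsslrrlrrVVVV   [V → l r r]
lrsssslrrsslrrlrrVVVV ⇒ lrsssslrrsslrrlrrlrrVVV   [V → l r r]
lrsssslrrsslrrlrrlrrVVV ⇒ lrsssslrrsslrrlrrlrrlrrVV   [V → l r r]
lrsssslrrsslrrlrrlrrlrrVV ⇒ lrsssslrrsslrrlrrlrrlrrlrrV   [V → l r r]
lrsssslrrsslrrlrrlrrlrrlrrV ⇒ lrsssslrrsslrrlrrlrrlrrlrrlrr   [V → l r r]

S ⇒ lrV ⇒ lrsVV ⇒ lrssVVV ⇒ lrsssVVVV ⇒ lrssssVVVVV ⇒ lrsssslrrVVVV ⇒ lrsssslrrsVVVVV ⇒ lrsssslrrssVVVVVV ⇒ lrsssslrrsslrrVVVVV ⇒ lrsssslrrsslrrlrrVVVV ⇒ lrsssslrrsslrrlrrlrrVVV ⇒ lrsssslrrsslrrlrrlrrlrrVV ⇒ lrsssslrrsslrrlrrlrrlrrlrrV ⇒ lrsssslrrsslrrlrrlrrlrrlrrlrr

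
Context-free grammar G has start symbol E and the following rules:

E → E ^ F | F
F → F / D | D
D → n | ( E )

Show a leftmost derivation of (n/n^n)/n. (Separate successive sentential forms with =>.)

E => F => F/D => D/D => (E)/D => (E^F)/D => (F^F)/D => (F/D^F)/D => (D/D^F)/D => (n/D^F)/D => (n/n^F)/D => (n/n^D)/D => (n/n^n)/D => (n/n^n)/n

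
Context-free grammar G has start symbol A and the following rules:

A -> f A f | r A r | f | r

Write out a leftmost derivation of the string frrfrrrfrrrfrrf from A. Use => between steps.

A=>fAf=>frArf=>frrArrf=>frrfAfrrf=>frrfrArfrrf=>frrfrrArrfrrf=>frrfrrrArrrfrrf=>frrfrrrfrrrfrrf

A => fAf   [A -> f A f]
fAf => frArf   [A -> r A r]
frArf => frrArrf   [A -> r A r]
frrArrf => frrfAfrrf   [A -> f A f]
frrfAfrrf => frrfrArfrrf   [A -> r A r]
frrfrArfrrf => frrfrrArrfrrf   [A -> r A r]
frrfrrArrfrrf => frrfrrrArrrfrrf   [A -> r A r]
frrfrrrArrrfrrf => frrfrrrfrrrfrrf   [A -> f]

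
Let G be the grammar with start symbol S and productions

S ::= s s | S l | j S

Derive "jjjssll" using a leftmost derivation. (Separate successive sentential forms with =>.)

S=>jS=>jjS=>jjjS=>jjjSl=>jjjSll=>jjjssll

S => jS   [S ::= j S]
jS => jjS   [S ::= j S]
jjS => jjjS   [S ::= j S]
jjjS => jjjSl   [S ::= S l]
jjjSl => jjjSll   [S ::= S l]
jjjSll => jjjssll   [S ::= s s]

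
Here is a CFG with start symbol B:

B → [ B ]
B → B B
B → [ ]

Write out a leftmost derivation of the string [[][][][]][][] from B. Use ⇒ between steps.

B ⇒ BB   [B → B B]
BB ⇒ BBB   [B → B B]
BBB ⇒ [B]BB   [B → [ B ]]
[B]BB ⇒ [BB]BB   [B → B B]
[BB]BB ⇒ [BBB]BB   [B → B B]
[BBB]BB ⇒ [BBBB]BB   [B → B B]
[BBBB]BB ⇒ [[]BBB]BB   [B → [ ]]
[[]BBB]BB ⇒ [[][]BB]BB   [B → [ ]]
[[][]BB]BB ⇒ [[][][]B]BB   [B → [ ]]
[[][][]B]BB ⇒ [[][][][]]BB   [B → [ ]]
[[][][][]]BB ⇒ [[][][][]][]B   [B → [ ]]
[[][][][]][]B ⇒ [[][][][]][][]   [B → [ ]]

B ⇒ BB ⇒ BBB ⇒ [B]BB ⇒ [BB]BB ⇒ [BBB]BB ⇒ [BBBB]BB ⇒ [[]BBB]BB ⇒ [[][]BB]BB ⇒ [[][][]B]BB ⇒ [[][][][]]BB ⇒ [[][][][]][]B ⇒ [[][][][]][][]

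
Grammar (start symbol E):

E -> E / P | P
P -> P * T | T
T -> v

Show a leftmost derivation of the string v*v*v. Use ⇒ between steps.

E⇒P⇒P*T⇒P*T*T⇒T*T*T⇒v*T*T⇒v*v*T⇒v*v*v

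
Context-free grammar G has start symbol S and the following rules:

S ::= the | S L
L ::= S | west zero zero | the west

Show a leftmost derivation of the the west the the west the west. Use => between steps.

S => S L   [S ::= S L]
S L => S L L   [S ::= S L]
S L L => S L L L   [S ::= S L]
S L L L => the L L L   [S ::= the]
the L L L => the the west L L   [L ::= the west]
the the west L L => the the west S L   [L ::= S]
the the west S L => the the west S L L   [S ::= S L]
the the west S L L => the the west the L L   [S ::= the]
the the west the L L => the the west the the west L   [L ::= the west]
the the west the the west L => the the west the the west the west   [L ::= the west]

S => S L => S L L => S L L L => the L L L => the the west L L => the the west S L => the the west S L L => the the west the L L => the the west the the west L => the the west the the west the west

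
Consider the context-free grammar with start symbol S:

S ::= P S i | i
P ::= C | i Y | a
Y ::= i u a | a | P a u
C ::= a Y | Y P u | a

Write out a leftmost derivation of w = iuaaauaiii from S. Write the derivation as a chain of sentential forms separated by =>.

S => PSi => CSi => YPuSi => iuaPuSi => iuaCuSi => iuaaYuSi => iuaaauSi => iuaaauPSii => iuaaauaSii => iuaaauaiii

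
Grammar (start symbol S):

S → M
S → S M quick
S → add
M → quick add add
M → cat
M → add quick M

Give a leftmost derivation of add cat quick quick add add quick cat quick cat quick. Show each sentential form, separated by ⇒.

S ⇒ S M quick ⇒ S M quick M quick ⇒ S M quick M quick M quick ⇒ S M quick M quick M quick M quick ⇒ add M quick M quick M quick M quick ⇒ add cat quick M quick M quick M quick ⇒ add cat quick quick add add quick M quick M quick ⇒ add cat quick quick add add quick cat quick M quick ⇒ add cat quick quick add add quick cat quick cat quick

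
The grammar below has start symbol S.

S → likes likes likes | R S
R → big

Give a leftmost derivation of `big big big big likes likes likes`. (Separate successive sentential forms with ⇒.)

S ⇒ R S   [S → R S]
R S ⇒ big S   [R → big]
big S ⇒ big R S   [S → R S]
big R S ⇒ big big S   [R → big]
big big S ⇒ big big R S   [S → R S]
big big R S ⇒ big big big S   [R → big]
big big big S ⇒ big big big R S   [S → R S]
big big big R S ⇒ big big big big S   [R → big]
big big big big S ⇒ big big big big likes likes likes   [S → likes likes likes]

S ⇒ R S ⇒ big S ⇒ big R S ⇒ big big S ⇒ big big R S ⇒ big big big S ⇒ big big big R S ⇒ big big big big S ⇒ big big big big likes likes likes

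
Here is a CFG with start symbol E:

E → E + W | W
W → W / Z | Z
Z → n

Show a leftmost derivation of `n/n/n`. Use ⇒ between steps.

E⇒W⇒W/Z⇒W/Z/Z⇒Z/Z/Z⇒n/Z/Z⇒n/n/Z⇒n/n/n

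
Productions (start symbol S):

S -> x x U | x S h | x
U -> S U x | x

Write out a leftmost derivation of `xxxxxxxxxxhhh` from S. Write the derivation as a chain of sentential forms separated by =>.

S => xSh => xxShh => xxxShhh => xxxxxUhhh => xxxxxSUxhhh => xxxxxxUxhhh => xxxxxxSUxxhhh => xxxxxxxUxxhhh => xxxxxxxxxxhhh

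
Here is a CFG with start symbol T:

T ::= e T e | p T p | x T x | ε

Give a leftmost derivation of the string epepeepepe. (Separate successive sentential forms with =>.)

T => eTe => epTpe => epeTepe => epepTpepe => epepeTepepe => epepeepepe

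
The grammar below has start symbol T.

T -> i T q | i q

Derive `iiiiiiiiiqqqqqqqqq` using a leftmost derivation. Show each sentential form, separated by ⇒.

T ⇒ iTq   [T -> i T q]
iTq ⇒ iiTqq   [T -> i T q]
iiTqq ⇒ iiiTqqq   [T -> i T q]
iiiTqqq ⇒ iiiiTqqqq   [T -> i T q]
iiiiTqqqq ⇒ iiiiiTqqqqq   [T -> i T q]
iiiiiTqqqqq ⇒ iiiiiiTqqqqqq   [T -> i T q]
iiiiiiTqqqqqq ⇒ iiiiiiiTqqqqqqq   [T -> i T q]
iiiiiiiTqqqqqqq ⇒ iiiiiiiiTqqqqqqqq   [T -> i T q]
iiiiiiiiTqqqqqqqq ⇒ iiiiiiiiiqqqqqqqqq   [T -> i q]

T⇒iTq⇒iiTqq⇒iiiTqqq⇒iiiiTqqqq⇒iiiiiTqqqqq⇒iiiiiiTqqqqqq⇒iiiiiiiTqqqqqqq⇒iiiiiiiiTqqqqqqqq⇒iiiiiiiiiqqqqqqqqq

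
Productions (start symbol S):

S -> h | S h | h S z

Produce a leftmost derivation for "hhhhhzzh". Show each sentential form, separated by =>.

S => Sh => hSzh => hhSzzh => hhShzzh => hhShhzzh => hhhhhzzh

S => Sh   [S -> S h]
Sh => hSzh   [S -> h S z]
hSzh => hhSzzh   [S -> h S z]
hhSzzh => hhShzzh   [S -> S h]
hhShzzh => hhShhzzh   [S -> S h]
hhShhzzh => hhhhhzzh   [S -> h]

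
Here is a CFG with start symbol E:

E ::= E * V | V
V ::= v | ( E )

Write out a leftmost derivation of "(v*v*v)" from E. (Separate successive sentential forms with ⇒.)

E ⇒ V ⇒ (E) ⇒ (E*V) ⇒ (E*V*V) ⇒ (V*V*V) ⇒ (v*V*V) ⇒ (v*v*V) ⇒ (v*v*v)

E ⇒ V   [E ::= V]
V ⇒ (E)   [V ::= ( E )]
(E) ⇒ (E*V)   [E ::= E * V]
(E*V) ⇒ (E*V*V)   [E ::= E * V]
(E*V*V) ⇒ (V*V*V)   [E ::= V]
(V*V*V) ⇒ (v*V*V)   [V ::= v]
(v*V*V) ⇒ (v*v*V)   [V ::= v]
(v*v*V) ⇒ (v*v*v)   [V ::= v]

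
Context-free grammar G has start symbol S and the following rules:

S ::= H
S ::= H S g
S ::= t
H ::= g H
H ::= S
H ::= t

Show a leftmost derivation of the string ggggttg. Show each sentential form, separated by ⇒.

S ⇒ H ⇒ gH ⇒ gS ⇒ gHSg ⇒ ggHSg ⇒ gggHSg ⇒ ggggHSg ⇒ ggggSSg ⇒ ggggtSg ⇒ ggggttg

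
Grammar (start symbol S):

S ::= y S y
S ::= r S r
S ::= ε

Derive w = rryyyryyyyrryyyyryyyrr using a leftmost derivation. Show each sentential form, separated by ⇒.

S ⇒ rSr ⇒ rrSrr ⇒ rrySyrr ⇒ rryySyyrr ⇒ rryyySyyyrr ⇒ rryyyrSryyyrr ⇒ rryyyrySyryyyrr ⇒ rryyyryySyyryyyrr ⇒ rryyyryyySyyyryyyrr ⇒ rryyyryyyySyyyyryyyrr ⇒ rryyyryyyyrSryyyyryyyrr ⇒ rryyyryyyyrryyyyryyyrr

S ⇒ rSr   [S ::= r S r]
rSr ⇒ rrSrr   [S ::= r S r]
rrSrr ⇒ rrySyrr   [S ::= y S y]
rrySyrr ⇒ rryySyyrr   [S ::= y S y]
rryySyyrr ⇒ rryyySyyyrr   [S ::= y S y]
rryyySyyyrr ⇒ rryyyrSryyyrr   [S ::= r S r]
rryyyrSryyyrr ⇒ rryyyrySyryyyrr   [S ::= y S y]
rryyyrySyryyyrr ⇒ rryyyryySyyryyyrr   [S ::= y S y]
rryyyryySyyryyyrr ⇒ rryyyryyySyyyryyyrr   [S ::= y S y]
rryyyryyySyyyryyyrr ⇒ rryyyryyyySyyyyryyyrr   [S ::= y S y]
rryyyryyyySyyyyryyyrr ⇒ rryyyryyyyrSryyyyryyyrr   [S ::= r S r]
rryyyryyyyrSryyyyryyyrr ⇒ rryyyryyyyrryyyyryyyrr   [S ::= ε]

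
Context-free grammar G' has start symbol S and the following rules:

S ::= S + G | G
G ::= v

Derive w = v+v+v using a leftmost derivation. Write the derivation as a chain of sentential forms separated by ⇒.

S ⇒ S+G   [S ::= S + G]
S+G ⇒ S+G+G   [S ::= S + G]
S+G+G ⇒ G+G+G   [S ::= G]
G+G+G ⇒ v+G+G   [G ::= v]
v+G+G ⇒ v+v+G   [G ::= v]
v+v+G ⇒ v+v+v   [G ::= v]

S ⇒ S+G ⇒ S+G+G ⇒ G+G+G ⇒ v+G+G ⇒ v+v+G ⇒ v+v+v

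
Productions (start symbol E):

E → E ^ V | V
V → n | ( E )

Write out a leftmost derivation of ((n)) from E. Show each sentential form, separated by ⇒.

E ⇒ V   [E → V]
V ⇒ (E)   [V → ( E )]
(E) ⇒ (V)   [E → V]
(V) ⇒ ((E))   [V → ( E )]
((E)) ⇒ ((V))   [E → V]
((V)) ⇒ ((n))   [V → n]

E ⇒ V ⇒ (E) ⇒ (V) ⇒ ((E)) ⇒ ((V)) ⇒ ((n))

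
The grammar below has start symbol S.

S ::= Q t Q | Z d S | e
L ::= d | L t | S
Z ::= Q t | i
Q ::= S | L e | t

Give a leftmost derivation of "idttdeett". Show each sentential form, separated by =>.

S=>ZdS=>idS=>idQtQ=>idLetQ=>idSetQ=>idQtQetQ=>idttQetQ=>idttLeetQ=>idttdeetQ=>idttdeett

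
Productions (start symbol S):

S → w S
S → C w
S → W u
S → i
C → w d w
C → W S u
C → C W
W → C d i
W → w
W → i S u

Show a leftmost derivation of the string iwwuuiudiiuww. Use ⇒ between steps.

S ⇒ Cw ⇒ CWw ⇒ WSuWw ⇒ CdiSuWw ⇒ WSudiSuWw ⇒ iSuSudiSuWw ⇒ iwSuSudiSuWw ⇒ iwWuuSudiSuWw ⇒ iwwuuSudiSuWw ⇒ iwwuuiudiSuWw ⇒ iwwuuiudiiuWw ⇒ iwwuuiudiiuww

S ⇒ Cw   [S → C w]
Cw ⇒ CWw   [C → C W]
CWw ⇒ WSuWw   [C → W S u]
WSuWw ⇒ CdiSuWw   [W → C d i]
CdiSuWw ⇒ WSudiSuWw   [C → W S u]
WSudiSuWw ⇒ iSuSudiSuWw   [W → i S u]
iSuSudiSuWw ⇒ iwSuSudiSuWw   [S → w S]
iwSuSudiSuWw ⇒ iwWuuSudiSuWw   [S → W u]
iwWuuSudiSuWw ⇒ iwwuuSudiSuWw   [W → w]
iwwuuSudiSuWw ⇒ iwwuuiudiSuWw   [S → i]
iwwuuiudiSuWw ⇒ iwwuuiudiiuWw   [S → i]
iwwuuiudiiuWw ⇒ iwwuuiudiiuww   [W → w]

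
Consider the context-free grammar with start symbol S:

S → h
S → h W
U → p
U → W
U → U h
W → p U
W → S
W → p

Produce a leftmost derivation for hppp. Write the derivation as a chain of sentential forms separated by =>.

S => hW => hpU => hpW => hppU => hppp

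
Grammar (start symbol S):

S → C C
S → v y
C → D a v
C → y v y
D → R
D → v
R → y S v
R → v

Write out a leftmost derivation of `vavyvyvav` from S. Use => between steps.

S => CC   [S → C C]
CC => DavC   [C → D a v]
DavC => RavC   [D → R]
RavC => vavC   [R → v]
vavC => vavDav   [C → D a v]
vavDav => vavRav   [D → R]
vavRav => vavySvav   [R → y S v]
vavySvav => vavyvyvav   [S → v y]

S => CC => DavC => RavC => vavC => vavDav => vavRav => vavySvav => vavyvyvav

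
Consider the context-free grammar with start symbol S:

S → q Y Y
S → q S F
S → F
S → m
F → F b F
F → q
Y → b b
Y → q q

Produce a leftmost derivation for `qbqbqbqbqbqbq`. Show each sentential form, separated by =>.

S => F => FbF => FbFbF => FbFbFbF => qbFbFbF => qbFbFbFbF => qbFbFbFbFbF => qbFbFbFbFbFbF => qbqbFbFbFbFbF => qbqbqbFbFbFbF => qbqbqbqbFbFbF => qbqbqbqbqbFbF => qbqbqbqbqbqbF => qbqbqbqbqbqbq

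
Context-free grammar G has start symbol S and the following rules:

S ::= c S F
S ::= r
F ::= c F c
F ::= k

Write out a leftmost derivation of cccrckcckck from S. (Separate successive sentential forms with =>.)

S => cSF => ccSFF => cccSFFF => cccrFFF => cccrcFcFF => cccrckcFF => cccrckccFcF => cccrckcckcF => cccrckcckck

S => cSF   [S ::= c S F]
cSF => ccSFF   [S ::= c S F]
ccSFF => cccSFFF   [S ::= c S F]
cccSFFF => cccrFFF   [S ::= r]
cccrFFF => cccrcFcFF   [F ::= c F c]
cccrcFcFF => cccrckcFF   [F ::= k]
cccrckcFF => cccrckccFcF   [F ::= c F c]
cccrckccFcF => cccrckcckcF   [F ::= k]
cccrckcckcF => cccrckcckck   [F ::= k]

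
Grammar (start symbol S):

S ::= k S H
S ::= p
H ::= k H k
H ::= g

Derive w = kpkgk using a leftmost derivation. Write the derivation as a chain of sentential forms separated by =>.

S => kSH => kpH => kpkHk => kpkgk

S => kSH   [S ::= k S H]
kSH => kpH   [S ::= p]
kpH => kpkHk   [H ::= k H k]
kpkHk => kpkgk   [H ::= g]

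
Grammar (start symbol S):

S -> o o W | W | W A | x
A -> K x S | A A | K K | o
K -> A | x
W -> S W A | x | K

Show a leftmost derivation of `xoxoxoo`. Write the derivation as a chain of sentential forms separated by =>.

S => WA => SWAA => WAWAA => KAWAA => xAWAA => xAAWAA => xKKAWAA => xAKAWAA => xoKAWAA => xoxAWAA => xoxoWAA => xoxoxAA => xoxoxoA => xoxoxoo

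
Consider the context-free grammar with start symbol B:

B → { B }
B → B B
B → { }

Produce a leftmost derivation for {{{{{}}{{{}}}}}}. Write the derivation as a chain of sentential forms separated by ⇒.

B ⇒ {B}   [B → { B }]
{B} ⇒ {{B}}   [B → { B }]
{{B}} ⇒ {{{B}}}   [B → { B }]
{{{B}}} ⇒ {{{BB}}}   [B → B B]
{{{BB}}} ⇒ {{{{B}B}}}   [B → { B }]
{{{{B}B}}} ⇒ {{{{{}}B}}}   [B → { }]
{{{{{}}B}}} ⇒ {{{{{}}{B}}}}   [B → { B }]
{{{{{}}{B}}}} ⇒ {{{{{}}{{B}}}}}   [B → { B }]
{{{{{}}{{B}}}}} ⇒ {{{{{}}{{{}}}}}}   [B → { }]

B⇒{B}⇒{{B}}⇒{{{B}}}⇒{{{BB}}}⇒{{{{B}B}}}⇒{{{{{}}B}}}⇒{{{{{}}{B}}}}⇒{{{{{}}{{B}}}}}⇒{{{{{}}{{{}}}}}}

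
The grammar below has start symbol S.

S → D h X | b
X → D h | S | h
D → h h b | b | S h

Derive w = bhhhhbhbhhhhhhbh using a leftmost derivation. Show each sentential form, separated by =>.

S=>DhX=>ShhX=>bhhX=>bhhS=>bhhDhX=>bhhShhX=>bhhDhXhhX=>bhhhhbhXhhX=>bhhhhbhDhhhX=>bhhhhbhShhhhX=>bhhhhbhbhhhhX=>bhhhhbhbhhhhDh=>bhhhhbhbhhhhhhbh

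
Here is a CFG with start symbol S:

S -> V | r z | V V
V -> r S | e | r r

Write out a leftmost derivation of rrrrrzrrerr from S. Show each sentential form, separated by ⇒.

S ⇒ VV   [S -> V V]
VV ⇒ rSV   [V -> r S]
rSV ⇒ rVV   [S -> V]
rVV ⇒ rrSV   [V -> r S]
rrSV ⇒ rrVVV   [S -> V V]
rrVVV ⇒ rrrSVV   [V -> r S]
rrrSVV ⇒ rrrVVVV   [S -> V V]
rrrVVVV ⇒ rrrrSVVV   [V -> r S]
rrrrSVVV ⇒ rrrrrzVVV   [S -> r z]
rrrrrzVVV ⇒ rrrrrzrrVV   [V -> r r]
rrrrrzrrVV ⇒ rrrrrzrreV   [V -> e]
rrrrrzrreV ⇒ rrrrrzrrerr   [V -> r r]

S ⇒ VV ⇒ rSV ⇒ rVV ⇒ rrSV ⇒ rrVVV ⇒ rrrSVV ⇒ rrrVVVV ⇒ rrrrSVVV ⇒ rrrrrzVVV ⇒ rrrrrzrrVV ⇒ rrrrrzrreV ⇒ rrrrrzrrerr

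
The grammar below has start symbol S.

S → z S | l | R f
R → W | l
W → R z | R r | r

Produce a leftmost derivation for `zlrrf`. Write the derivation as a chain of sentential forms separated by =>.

S => zS   [S → z S]
zS => zRf   [S → R f]
zRf => zWf   [R → W]
zWf => zRrf   [W → R r]
zRrf => zWrf   [R → W]
zWrf => zRrrf   [W → R r]
zRrrf => zlrrf   [R → l]

S => zS => zRf => zWf => zRrf => zWrf => zRrrf => zlrrf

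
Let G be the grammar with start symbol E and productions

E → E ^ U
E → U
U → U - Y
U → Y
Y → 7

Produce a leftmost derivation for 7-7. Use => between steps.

E=>U=>U-Y=>Y-Y=>7-Y=>7-7

E => U   [E → U]
U => U-Y   [U → U - Y]
U-Y => Y-Y   [U → Y]
Y-Y => 7-Y   [Y → 7]
7-Y => 7-7   [Y → 7]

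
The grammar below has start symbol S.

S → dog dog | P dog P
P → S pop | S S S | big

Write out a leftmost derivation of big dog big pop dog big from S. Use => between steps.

S => P dog P   [S → P dog P]
P dog P => S pop dog P   [P → S pop]
S pop dog P => P dog P pop dog P   [S → P dog P]
P dog P pop dog P => big dog P pop dog P   [P → big]
big dog P pop dog P => big dog big pop dog P   [P → big]
big dog big pop dog P => big dog big pop dog big   [P → big]

S => P dog P => S pop dog P => P dog P pop dog P => big dog P pop dog P => big dog big pop dog P => big dog big pop dog big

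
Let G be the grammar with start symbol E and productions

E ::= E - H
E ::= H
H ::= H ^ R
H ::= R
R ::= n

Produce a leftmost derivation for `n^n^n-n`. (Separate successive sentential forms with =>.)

E => E-H   [E ::= E - H]
E-H => H-H   [E ::= H]
H-H => H^R-H   [H ::= H ^ R]
H^R-H => H^R^R-H   [H ::= H ^ R]
H^R^R-H => R^R^R-H   [H ::= R]
R^R^R-H => n^R^R-H   [R ::= n]
n^R^R-H => n^n^R-H   [R ::= n]
n^n^R-H => n^n^n-H   [R ::= n]
n^n^n-H => n^n^n-R   [H ::= R]
n^n^n-R => n^n^n-n   [R ::= n]

E => E-H => H-H => H^R-H => H^R^R-H => R^R^R-H => n^R^R-H => n^n^R-H => n^n^n-H => n^n^n-R => n^n^n-n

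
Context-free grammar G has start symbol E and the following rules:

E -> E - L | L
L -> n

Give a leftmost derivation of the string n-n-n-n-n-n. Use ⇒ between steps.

E ⇒ E-L   [E -> E - L]
E-L ⇒ E-L-L   [E -> E - L]
E-L-L ⇒ E-L-L-L   [E -> E - L]
E-L-L-L ⇒ E-L-L-L-L   [E -> E - L]
E-L-L-L-L ⇒ E-L-L-L-L-L   [E -> E - L]
E-L-L-L-L-L ⇒ L-L-L-L-L-L   [E -> L]
L-L-L-L-L-L ⇒ n-L-L-L-L-L   [L -> n]
n-L-L-L-L-L ⇒ n-n-L-L-L-L   [L -> n]
n-n-L-L-L-L ⇒ n-n-n-L-L-L   [L -> n]
n-n-n-L-L-L ⇒ n-n-n-n-L-L   [L -> n]
n-n-n-n-L-L ⇒ n-n-n-n-n-L   [L -> n]
n-n-n-n-n-L ⇒ n-n-n-n-n-n   [L -> n]

E⇒E-L⇒E-L-L⇒E-L-L-L⇒E-L-L-L-L⇒E-L-L-L-L-L⇒L-L-L-L-L-L⇒n-L-L-L-L-L⇒n-n-L-L-L-L⇒n-n-n-L-L-L⇒n-n-n-n-L-L⇒n-n-n-n-n-L⇒n-n-n-n-n-n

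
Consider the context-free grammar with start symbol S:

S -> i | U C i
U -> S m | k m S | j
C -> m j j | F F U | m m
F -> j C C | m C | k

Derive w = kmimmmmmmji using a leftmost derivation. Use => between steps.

S => UCi => kmSCi => kmiCi => kmiFFUi => kmimCFUi => kmimmmFUi => kmimmmmCUi => kmimmmmmmUi => kmimmmmmmji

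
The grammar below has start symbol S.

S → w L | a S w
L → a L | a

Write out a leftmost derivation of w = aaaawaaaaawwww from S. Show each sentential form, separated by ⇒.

S ⇒ aSw ⇒ aaSww ⇒ aaaSwww ⇒ aaaaSwwww ⇒ aaaawLwwww ⇒ aaaawaLwwww ⇒ aaaawaaLwwww ⇒ aaaawaaaLwwww ⇒ aaaawaaaaLwwww ⇒ aaaawaaaaawwww

S ⇒ aSw   [S → a S w]
aSw ⇒ aaSww   [S → a S w]
aaSww ⇒ aaaSwww   [S → a S w]
aaaSwww ⇒ aaaaSwwww   [S → a S w]
aaaaSwwww ⇒ aaaawLwwww   [S → w L]
aaaawLwwww ⇒ aaaawaLwwww   [L → a L]
aaaawaLwwww ⇒ aaaawaaLwwww   [L → a L]
aaaawaaLwwww ⇒ aaaawaaaLwwww   [L → a L]
aaaawaaaLwwww ⇒ aaaawaaaaLwwww   [L → a L]
aaaawaaaaLwwww ⇒ aaaawaaaaawwww   [L → a]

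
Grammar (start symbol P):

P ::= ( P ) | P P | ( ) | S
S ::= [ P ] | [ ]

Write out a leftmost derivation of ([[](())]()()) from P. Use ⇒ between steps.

P ⇒ (P) ⇒ (PP) ⇒ (PPP) ⇒ (SPP) ⇒ ([P]PP) ⇒ ([PP]PP) ⇒ ([SP]PP) ⇒ ([[]P]PP) ⇒ ([[](P)]PP) ⇒ ([[](())]PP) ⇒ ([[](())]()P) ⇒ ([[](())]()())

P ⇒ (P)   [P ::= ( P )]
(P) ⇒ (PP)   [P ::= P P]
(PP) ⇒ (PPP)   [P ::= P P]
(PPP) ⇒ (SPP)   [P ::= S]
(SPP) ⇒ ([P]PP)   [S ::= [ P ]]
([P]PP) ⇒ ([PP]PP)   [P ::= P P]
([PP]PP) ⇒ ([SP]PP)   [P ::= S]
([SP]PP) ⇒ ([[]P]PP)   [S ::= [ ]]
([[]P]PP) ⇒ ([[](P)]PP)   [P ::= ( P )]
([[](P)]PP) ⇒ ([[](())]PP)   [P ::= ( )]
([[](())]PP) ⇒ ([[](())]()P)   [P ::= ( )]
([[](())]()P) ⇒ ([[](())]()())   [P ::= ( )]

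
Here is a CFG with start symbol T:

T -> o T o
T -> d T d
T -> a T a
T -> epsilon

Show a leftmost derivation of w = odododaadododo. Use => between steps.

T => oTo   [T -> o T o]
oTo => odTdo   [T -> d T d]
odTdo => odoTodo   [T -> o T o]
odoTodo => ododTdodo   [T -> d T d]
ododTdodo => ododoTododo   [T -> o T o]
ododoTododo => odododTdododo   [T -> d T d]
odododTdododo => odododaTadododo   [T -> a T a]
odododaTadododo => odododaadododo   [T -> epsilon]

T => oTo => odTdo => odoTodo => ododTdodo => ododoTododo => odododTdododo => odododaTadododo => odododaadododo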